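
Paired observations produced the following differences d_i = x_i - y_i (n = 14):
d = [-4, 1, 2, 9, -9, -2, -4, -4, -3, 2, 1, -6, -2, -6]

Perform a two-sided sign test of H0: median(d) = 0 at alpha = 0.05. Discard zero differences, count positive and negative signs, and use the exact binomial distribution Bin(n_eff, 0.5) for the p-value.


Step 1: Discard zero differences. Original n = 14; n_eff = number of nonzero differences = 14.
Nonzero differences (with sign): -4, +1, +2, +9, -9, -2, -4, -4, -3, +2, +1, -6, -2, -6
Step 2: Count signs: positive = 5, negative = 9.
Step 3: Under H0: P(positive) = 0.5, so the number of positives S ~ Bin(14, 0.5).
Step 4: Two-sided exact p-value = sum of Bin(14,0.5) probabilities at or below the observed probability = 0.423950.
Step 5: alpha = 0.05. fail to reject H0.

n_eff = 14, pos = 5, neg = 9, p = 0.423950, fail to reject H0.


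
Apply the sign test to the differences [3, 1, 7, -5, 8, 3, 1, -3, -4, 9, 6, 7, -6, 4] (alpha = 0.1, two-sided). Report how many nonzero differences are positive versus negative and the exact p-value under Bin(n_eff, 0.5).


Step 1: Discard zero differences. Original n = 14; n_eff = number of nonzero differences = 14.
Nonzero differences (with sign): +3, +1, +7, -5, +8, +3, +1, -3, -4, +9, +6, +7, -6, +4
Step 2: Count signs: positive = 10, negative = 4.
Step 3: Under H0: P(positive) = 0.5, so the number of positives S ~ Bin(14, 0.5).
Step 4: Two-sided exact p-value = sum of Bin(14,0.5) probabilities at or below the observed probability = 0.179565.
Step 5: alpha = 0.1. fail to reject H0.

n_eff = 14, pos = 10, neg = 4, p = 0.179565, fail to reject H0.


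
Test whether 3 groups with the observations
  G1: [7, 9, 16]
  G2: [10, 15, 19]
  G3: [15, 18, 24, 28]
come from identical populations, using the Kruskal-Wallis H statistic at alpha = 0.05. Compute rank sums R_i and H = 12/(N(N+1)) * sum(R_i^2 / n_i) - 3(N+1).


Step 1: Combine all N = 10 observations and assign midranks.
sorted (value, group, rank): (7,G1,1), (9,G1,2), (10,G2,3), (15,G2,4.5), (15,G3,4.5), (16,G1,6), (18,G3,7), (19,G2,8), (24,G3,9), (28,G3,10)
Step 2: Sum ranks within each group.
R_1 = 9 (n_1 = 3)
R_2 = 15.5 (n_2 = 3)
R_3 = 30.5 (n_3 = 4)
Step 3: H = 12/(N(N+1)) * sum(R_i^2/n_i) - 3(N+1)
     = 12/(10*11) * (9^2/3 + 15.5^2/3 + 30.5^2/4) - 3*11
     = 0.109091 * 339.646 - 33
     = 4.052273.
Step 4: Ties present; correction factor C = 1 - 6/(10^3 - 10) = 0.993939. Corrected H = 4.052273 / 0.993939 = 4.076982.
Step 5: Under H0, H ~ chi^2(2); p-value = 0.130225.
Step 6: alpha = 0.05. fail to reject H0.

H = 4.0770, df = 2, p = 0.130225, fail to reject H0.


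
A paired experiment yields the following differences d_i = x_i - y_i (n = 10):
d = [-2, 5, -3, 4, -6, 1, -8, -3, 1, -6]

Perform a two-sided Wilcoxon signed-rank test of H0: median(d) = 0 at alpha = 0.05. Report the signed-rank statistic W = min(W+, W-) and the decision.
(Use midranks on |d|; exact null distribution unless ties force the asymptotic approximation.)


Step 1: Drop any zero differences (none here) and take |d_i|.
|d| = [2, 5, 3, 4, 6, 1, 8, 3, 1, 6]
Step 2: Midrank |d_i| (ties get averaged ranks).
ranks: |2|->3, |5|->7, |3|->4.5, |4|->6, |6|->8.5, |1|->1.5, |8|->10, |3|->4.5, |1|->1.5, |6|->8.5
Step 3: Attach original signs; sum ranks with positive sign and with negative sign.
W+ = 7 + 6 + 1.5 + 1.5 = 16
W- = 3 + 4.5 + 8.5 + 10 + 4.5 + 8.5 = 39
(Check: W+ + W- = 55 should equal n(n+1)/2 = 55.)
Step 4: Test statistic W = min(W+, W-) = 16.
Step 5: Ties in |d|, so use the tie-corrected normal approximation.
        E[W] = n(n+1)/4 = 10*11/4 = 27.5.
        Tie groups: |d|=1 (t=2), |d|=3 (t=2), |d|=6 (t=2); sum(t^3 - t) = 18.
        Var[W] = n(n+1)(2n+1)/24 - sum(t^3-t)/48 = 2310/24 - 18/48 = 95.875.
        z = (W - E[W]) / sqrt(Var[W]) = (16 - 27.5) / 9.7916 = -1.1745.
        Two-sided p = 2*Phi(z) = 0.240203.
Step 6: alpha = 0.05. fail to reject H0.

W+ = 16, W- = 39, W = min = 16, p = 0.240203, fail to reject H0.


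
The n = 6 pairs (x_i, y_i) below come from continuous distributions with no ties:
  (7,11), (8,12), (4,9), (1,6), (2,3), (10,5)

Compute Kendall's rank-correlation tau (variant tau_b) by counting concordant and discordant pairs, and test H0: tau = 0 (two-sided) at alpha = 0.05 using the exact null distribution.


Step 1: Enumerate the 15 unordered pairs (i,j) with i<j and classify each by sign(x_j-x_i) * sign(y_j-y_i).
  (1,2):dx=+1,dy=+1->C; (1,3):dx=-3,dy=-2->C; (1,4):dx=-6,dy=-5->C; (1,5):dx=-5,dy=-8->C
  (1,6):dx=+3,dy=-6->D; (2,3):dx=-4,dy=-3->C; (2,4):dx=-7,dy=-6->C; (2,5):dx=-6,dy=-9->C
  (2,6):dx=+2,dy=-7->D; (3,4):dx=-3,dy=-3->C; (3,5):dx=-2,dy=-6->C; (3,6):dx=+6,dy=-4->D
  (4,5):dx=+1,dy=-3->D; (4,6):dx=+9,dy=-1->D; (5,6):dx=+8,dy=+2->C
Step 2: C = 10, D = 5, total pairs = 15.
Step 3: tau = (C - D)/(n(n-1)/2) = (10 - 5)/15 = 0.333333.
Step 4: Exact two-sided p-value (enumerate n! = 720 permutations of y under H0): p = 0.469444.
Step 5: alpha = 0.05. fail to reject H0.

tau_b = 0.3333 (C=10, D=5), p = 0.469444, fail to reject H0.


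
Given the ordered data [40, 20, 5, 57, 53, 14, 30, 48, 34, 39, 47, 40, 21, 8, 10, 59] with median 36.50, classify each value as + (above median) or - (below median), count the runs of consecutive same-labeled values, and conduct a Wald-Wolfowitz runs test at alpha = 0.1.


Step 1: Compute median = 36.50; label A = above, B = below.
Labels in order: ABBAABBABAAABBBA  (n_A = 8, n_B = 8)
Step 2: Count runs R = 9.
Step 3: Under H0 (random ordering), E[R] = 2*n_A*n_B/(n_A+n_B) + 1 = 2*8*8/16 + 1 = 9.0000.
        Var[R] = 2*n_A*n_B*(2*n_A*n_B - n_A - n_B) / ((n_A+n_B)^2 * (n_A+n_B-1)) = 14336/3840 = 3.7333.
        SD[R] = 1.9322.
Step 4: R = E[R], so z = 0 with no continuity correction.
Step 5: Two-sided p-value via normal approximation = 2*(1 - Phi(|z|)) = 1.000000.
Step 6: alpha = 0.1. fail to reject H0.

R = 9, z = 0.0000, p = 1.000000, fail to reject H0.


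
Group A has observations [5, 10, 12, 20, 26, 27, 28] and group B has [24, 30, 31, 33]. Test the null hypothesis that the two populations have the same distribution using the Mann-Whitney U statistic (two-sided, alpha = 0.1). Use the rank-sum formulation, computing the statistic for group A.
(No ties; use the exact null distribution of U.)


Step 1: Combine and sort all 11 observations; assign midranks.
sorted (value, group): (5,X), (10,X), (12,X), (20,X), (24,Y), (26,X), (27,X), (28,X), (30,Y), (31,Y), (33,Y)
ranks: 5->1, 10->2, 12->3, 20->4, 24->5, 26->6, 27->7, 28->8, 30->9, 31->10, 33->11
Step 2: Rank sum for X: R1 = 1 + 2 + 3 + 4 + 6 + 7 + 8 = 31.
Step 3: U_X = R1 - n1(n1+1)/2 = 31 - 7*8/2 = 31 - 28 = 3.
       U_Y = n1*n2 - U_X = 28 - 3 = 25.
Step 4: No ties, so the exact null distribution of U (based on enumerating the C(11,7) = 330 equally likely rank assignments) gives the two-sided p-value.
Step 5: p-value = 0.042424; compare to alpha = 0.1. reject H0.

U_X = 3, p = 0.042424, reject H0 at alpha = 0.1.


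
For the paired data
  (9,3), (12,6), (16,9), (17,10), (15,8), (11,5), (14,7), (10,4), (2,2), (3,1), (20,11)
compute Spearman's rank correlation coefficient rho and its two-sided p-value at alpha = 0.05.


Step 1: Rank x and y separately (midranks; no ties here).
rank(x): 9->3, 12->6, 16->9, 17->10, 15->8, 11->5, 14->7, 10->4, 2->1, 3->2, 20->11
rank(y): 3->3, 6->6, 9->9, 10->10, 8->8, 5->5, 7->7, 4->4, 2->2, 1->1, 11->11
Step 2: d_i = R_x(i) - R_y(i); compute d_i^2.
  (3-3)^2=0, (6-6)^2=0, (9-9)^2=0, (10-10)^2=0, (8-8)^2=0, (5-5)^2=0, (7-7)^2=0, (4-4)^2=0, (1-2)^2=1, (2-1)^2=1, (11-11)^2=0
sum(d^2) = 2.
Step 3: rho = 1 - 6*2 / (11*(11^2 - 1)) = 1 - 12/1320 = 0.990909.
Step 4: Under H0, t = rho * sqrt((n-2)/(1-rho^2)) = 22.0966 ~ t(9).
Step 5: Two-sided p-value from the t-distribution with 9 df = 0.000000.
Step 6: alpha = 0.05. reject H0.

rho = 0.9909, p = 0.000000, reject H0 at alpha = 0.05.


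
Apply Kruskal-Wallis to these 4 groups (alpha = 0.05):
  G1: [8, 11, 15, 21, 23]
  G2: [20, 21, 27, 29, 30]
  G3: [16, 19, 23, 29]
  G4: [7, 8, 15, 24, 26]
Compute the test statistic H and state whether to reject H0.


Step 1: Combine all N = 19 observations and assign midranks.
sorted (value, group, rank): (7,G4,1), (8,G1,2.5), (8,G4,2.5), (11,G1,4), (15,G1,5.5), (15,G4,5.5), (16,G3,7), (19,G3,8), (20,G2,9), (21,G1,10.5), (21,G2,10.5), (23,G1,12.5), (23,G3,12.5), (24,G4,14), (26,G4,15), (27,G2,16), (29,G2,17.5), (29,G3,17.5), (30,G2,19)
Step 2: Sum ranks within each group.
R_1 = 35 (n_1 = 5)
R_2 = 72 (n_2 = 5)
R_3 = 45 (n_3 = 4)
R_4 = 38 (n_4 = 5)
Step 3: H = 12/(N(N+1)) * sum(R_i^2/n_i) - 3(N+1)
     = 12/(19*20) * (35^2/5 + 72^2/5 + 45^2/4 + 38^2/5) - 3*20
     = 0.031579 * 2076.85 - 60
     = 5.584737.
Step 4: Ties present; correction factor C = 1 - 30/(19^3 - 19) = 0.995614. Corrected H = 5.584737 / 0.995614 = 5.609339.
Step 5: Under H0, H ~ chi^2(3); p-value = 0.132243.
Step 6: alpha = 0.05. fail to reject H0.

H = 5.6093, df = 3, p = 0.132243, fail to reject H0.


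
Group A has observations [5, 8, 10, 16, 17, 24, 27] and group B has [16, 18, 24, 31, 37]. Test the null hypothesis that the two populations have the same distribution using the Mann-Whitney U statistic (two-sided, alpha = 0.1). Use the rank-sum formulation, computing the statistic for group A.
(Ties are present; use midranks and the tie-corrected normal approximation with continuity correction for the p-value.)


Step 1: Combine and sort all 12 observations; assign midranks.
sorted (value, group): (5,X), (8,X), (10,X), (16,X), (16,Y), (17,X), (18,Y), (24,X), (24,Y), (27,X), (31,Y), (37,Y)
ranks: 5->1, 8->2, 10->3, 16->4.5, 16->4.5, 17->6, 18->7, 24->8.5, 24->8.5, 27->10, 31->11, 37->12
Step 2: Rank sum for X: R1 = 1 + 2 + 3 + 4.5 + 6 + 8.5 + 10 = 35.
Step 3: U_X = R1 - n1(n1+1)/2 = 35 - 7*8/2 = 35 - 28 = 7.
       U_Y = n1*n2 - U_X = 35 - 7 = 28.
Step 4: Ties are present, so use the tie-corrected normal approximation (with continuity correction) for the p-value.
Step 5: p-value = 0.103164; compare to alpha = 0.1. fail to reject H0.

U_X = 7, p = 0.103164, fail to reject H0 at alpha = 0.1.


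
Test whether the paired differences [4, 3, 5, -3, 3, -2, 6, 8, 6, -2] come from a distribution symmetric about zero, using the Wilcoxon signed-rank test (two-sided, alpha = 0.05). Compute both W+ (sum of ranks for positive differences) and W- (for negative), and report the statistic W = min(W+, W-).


Step 1: Drop any zero differences (none here) and take |d_i|.
|d| = [4, 3, 5, 3, 3, 2, 6, 8, 6, 2]
Step 2: Midrank |d_i| (ties get averaged ranks).
ranks: |4|->6, |3|->4, |5|->7, |3|->4, |3|->4, |2|->1.5, |6|->8.5, |8|->10, |6|->8.5, |2|->1.5
Step 3: Attach original signs; sum ranks with positive sign and with negative sign.
W+ = 6 + 4 + 7 + 4 + 8.5 + 10 + 8.5 = 48
W- = 4 + 1.5 + 1.5 = 7
(Check: W+ + W- = 55 should equal n(n+1)/2 = 55.)
Step 4: Test statistic W = min(W+, W-) = 7.
Step 5: Ties in |d|, so use the tie-corrected normal approximation.
        E[W] = n(n+1)/4 = 10*11/4 = 27.5.
        Tie groups: |d|=2 (t=2), |d|=3 (t=3), |d|=6 (t=2); sum(t^3 - t) = 36.
        Var[W] = n(n+1)(2n+1)/24 - sum(t^3-t)/48 = 2310/24 - 36/48 = 95.5.
        z = (W - E[W]) / sqrt(Var[W]) = (7 - 27.5) / 9.7724 = -2.0977.
        Two-sided p = 2*Phi(z) = 0.035928.
Step 6: alpha = 0.05. reject H0.

W+ = 48, W- = 7, W = min = 7, p = 0.035928, reject H0.


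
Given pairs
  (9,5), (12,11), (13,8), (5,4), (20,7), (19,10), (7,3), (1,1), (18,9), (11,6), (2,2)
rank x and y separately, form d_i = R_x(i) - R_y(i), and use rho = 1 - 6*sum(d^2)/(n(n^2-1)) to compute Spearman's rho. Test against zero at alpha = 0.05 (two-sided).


Step 1: Rank x and y separately (midranks; no ties here).
rank(x): 9->5, 12->7, 13->8, 5->3, 20->11, 19->10, 7->4, 1->1, 18->9, 11->6, 2->2
rank(y): 5->5, 11->11, 8->8, 4->4, 7->7, 10->10, 3->3, 1->1, 9->9, 6->6, 2->2
Step 2: d_i = R_x(i) - R_y(i); compute d_i^2.
  (5-5)^2=0, (7-11)^2=16, (8-8)^2=0, (3-4)^2=1, (11-7)^2=16, (10-10)^2=0, (4-3)^2=1, (1-1)^2=0, (9-9)^2=0, (6-6)^2=0, (2-2)^2=0
sum(d^2) = 34.
Step 3: rho = 1 - 6*34 / (11*(11^2 - 1)) = 1 - 204/1320 = 0.845455.
Step 4: Under H0, t = rho * sqrt((n-2)/(1-rho^2)) = 4.7493 ~ t(9).
Step 5: Two-sided p-value from the t-distribution with 9 df = 0.001045.
Step 6: alpha = 0.05. reject H0.

rho = 0.8455, p = 0.001045, reject H0 at alpha = 0.05.


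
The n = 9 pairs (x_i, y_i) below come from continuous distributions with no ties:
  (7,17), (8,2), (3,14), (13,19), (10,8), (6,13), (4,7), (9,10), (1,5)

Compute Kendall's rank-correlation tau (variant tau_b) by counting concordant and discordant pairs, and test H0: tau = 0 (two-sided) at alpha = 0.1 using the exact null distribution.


Step 1: Enumerate the 36 unordered pairs (i,j) with i<j and classify each by sign(x_j-x_i) * sign(y_j-y_i).
  (1,2):dx=+1,dy=-15->D; (1,3):dx=-4,dy=-3->C; (1,4):dx=+6,dy=+2->C; (1,5):dx=+3,dy=-9->D
  (1,6):dx=-1,dy=-4->C; (1,7):dx=-3,dy=-10->C; (1,8):dx=+2,dy=-7->D; (1,9):dx=-6,dy=-12->C
  (2,3):dx=-5,dy=+12->D; (2,4):dx=+5,dy=+17->C; (2,5):dx=+2,dy=+6->C; (2,6):dx=-2,dy=+11->D
  (2,7):dx=-4,dy=+5->D; (2,8):dx=+1,dy=+8->C; (2,9):dx=-7,dy=+3->D; (3,4):dx=+10,dy=+5->C
  (3,5):dx=+7,dy=-6->D; (3,6):dx=+3,dy=-1->D; (3,7):dx=+1,dy=-7->D; (3,8):dx=+6,dy=-4->D
  (3,9):dx=-2,dy=-9->C; (4,5):dx=-3,dy=-11->C; (4,6):dx=-7,dy=-6->C; (4,7):dx=-9,dy=-12->C
  (4,8):dx=-4,dy=-9->C; (4,9):dx=-12,dy=-14->C; (5,6):dx=-4,dy=+5->D; (5,7):dx=-6,dy=-1->C
  (5,8):dx=-1,dy=+2->D; (5,9):dx=-9,dy=-3->C; (6,7):dx=-2,dy=-6->C; (6,8):dx=+3,dy=-3->D
  (6,9):dx=-5,dy=-8->C; (7,8):dx=+5,dy=+3->C; (7,9):dx=-3,dy=-2->C; (8,9):dx=-8,dy=-5->C
Step 2: C = 22, D = 14, total pairs = 36.
Step 3: tau = (C - D)/(n(n-1)/2) = (22 - 14)/36 = 0.222222.
Step 4: Exact two-sided p-value (enumerate n! = 362880 permutations of y under H0): p = 0.476709.
Step 5: alpha = 0.1. fail to reject H0.

tau_b = 0.2222 (C=22, D=14), p = 0.476709, fail to reject H0.


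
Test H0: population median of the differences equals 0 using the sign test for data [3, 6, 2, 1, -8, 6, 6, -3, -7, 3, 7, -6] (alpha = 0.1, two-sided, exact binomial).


Step 1: Discard zero differences. Original n = 12; n_eff = number of nonzero differences = 12.
Nonzero differences (with sign): +3, +6, +2, +1, -8, +6, +6, -3, -7, +3, +7, -6
Step 2: Count signs: positive = 8, negative = 4.
Step 3: Under H0: P(positive) = 0.5, so the number of positives S ~ Bin(12, 0.5).
Step 4: Two-sided exact p-value = sum of Bin(12,0.5) probabilities at or below the observed probability = 0.387695.
Step 5: alpha = 0.1. fail to reject H0.

n_eff = 12, pos = 8, neg = 4, p = 0.387695, fail to reject H0.


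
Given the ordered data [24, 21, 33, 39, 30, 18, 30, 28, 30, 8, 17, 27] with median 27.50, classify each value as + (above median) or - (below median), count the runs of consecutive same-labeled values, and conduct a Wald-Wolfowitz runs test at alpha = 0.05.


Step 1: Compute median = 27.50; label A = above, B = below.
Labels in order: BBAAABAAABBB  (n_A = 6, n_B = 6)
Step 2: Count runs R = 5.
Step 3: Under H0 (random ordering), E[R] = 2*n_A*n_B/(n_A+n_B) + 1 = 2*6*6/12 + 1 = 7.0000.
        Var[R] = 2*n_A*n_B*(2*n_A*n_B - n_A - n_B) / ((n_A+n_B)^2 * (n_A+n_B-1)) = 4320/1584 = 2.7273.
        SD[R] = 1.6514.
Step 4: Continuity-corrected z = (R + 0.5 - E[R]) / SD[R] = (5 + 0.5 - 7.0000) / 1.6514 = -0.9083.
Step 5: Two-sided p-value via normal approximation = 2*(1 - Phi(|z|)) = 0.363722.
Step 6: alpha = 0.05. fail to reject H0.

R = 5, z = -0.9083, p = 0.363722, fail to reject H0.


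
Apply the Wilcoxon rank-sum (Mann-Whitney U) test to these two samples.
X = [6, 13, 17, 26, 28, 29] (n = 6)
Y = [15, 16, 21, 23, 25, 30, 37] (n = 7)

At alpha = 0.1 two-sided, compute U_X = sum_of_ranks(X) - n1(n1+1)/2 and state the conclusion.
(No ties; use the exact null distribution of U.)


Step 1: Combine and sort all 13 observations; assign midranks.
sorted (value, group): (6,X), (13,X), (15,Y), (16,Y), (17,X), (21,Y), (23,Y), (25,Y), (26,X), (28,X), (29,X), (30,Y), (37,Y)
ranks: 6->1, 13->2, 15->3, 16->4, 17->5, 21->6, 23->7, 25->8, 26->9, 28->10, 29->11, 30->12, 37->13
Step 2: Rank sum for X: R1 = 1 + 2 + 5 + 9 + 10 + 11 = 38.
Step 3: U_X = R1 - n1(n1+1)/2 = 38 - 6*7/2 = 38 - 21 = 17.
       U_Y = n1*n2 - U_X = 42 - 17 = 25.
Step 4: No ties, so the exact null distribution of U (based on enumerating the C(13,6) = 1716 equally likely rank assignments) gives the two-sided p-value.
Step 5: p-value = 0.628205; compare to alpha = 0.1. fail to reject H0.

U_X = 17, p = 0.628205, fail to reject H0 at alpha = 0.1.


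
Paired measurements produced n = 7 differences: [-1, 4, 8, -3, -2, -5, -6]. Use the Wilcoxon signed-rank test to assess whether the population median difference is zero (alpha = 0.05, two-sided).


Step 1: Drop any zero differences (none here) and take |d_i|.
|d| = [1, 4, 8, 3, 2, 5, 6]
Step 2: Midrank |d_i| (ties get averaged ranks).
ranks: |1|->1, |4|->4, |8|->7, |3|->3, |2|->2, |5|->5, |6|->6
Step 3: Attach original signs; sum ranks with positive sign and with negative sign.
W+ = 4 + 7 = 11
W- = 1 + 3 + 2 + 5 + 6 = 17
(Check: W+ + W- = 28 should equal n(n+1)/2 = 28.)
Step 4: Test statistic W = min(W+, W-) = 11.
Step 5: No ties, so the exact null distribution over the 2^7 = 128 sign assignments gives the two-sided p-value = 0.687500.
Step 6: alpha = 0.05. fail to reject H0.

W+ = 11, W- = 17, W = min = 11, p = 0.687500, fail to reject H0.


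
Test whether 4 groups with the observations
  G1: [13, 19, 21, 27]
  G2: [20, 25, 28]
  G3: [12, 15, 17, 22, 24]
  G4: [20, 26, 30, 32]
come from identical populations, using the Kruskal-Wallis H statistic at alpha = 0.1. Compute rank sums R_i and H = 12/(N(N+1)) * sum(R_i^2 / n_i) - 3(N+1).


Step 1: Combine all N = 16 observations and assign midranks.
sorted (value, group, rank): (12,G3,1), (13,G1,2), (15,G3,3), (17,G3,4), (19,G1,5), (20,G2,6.5), (20,G4,6.5), (21,G1,8), (22,G3,9), (24,G3,10), (25,G2,11), (26,G4,12), (27,G1,13), (28,G2,14), (30,G4,15), (32,G4,16)
Step 2: Sum ranks within each group.
R_1 = 28 (n_1 = 4)
R_2 = 31.5 (n_2 = 3)
R_3 = 27 (n_3 = 5)
R_4 = 49.5 (n_4 = 4)
Step 3: H = 12/(N(N+1)) * sum(R_i^2/n_i) - 3(N+1)
     = 12/(16*17) * (28^2/4 + 31.5^2/3 + 27^2/5 + 49.5^2/4) - 3*17
     = 0.044118 * 1285.11 - 51
     = 5.696140.
Step 4: Ties present; correction factor C = 1 - 6/(16^3 - 16) = 0.998529. Corrected H = 5.696140 / 0.998529 = 5.704529.
Step 5: Under H0, H ~ chi^2(3); p-value = 0.126905.
Step 6: alpha = 0.1. fail to reject H0.

H = 5.7045, df = 3, p = 0.126905, fail to reject H0.


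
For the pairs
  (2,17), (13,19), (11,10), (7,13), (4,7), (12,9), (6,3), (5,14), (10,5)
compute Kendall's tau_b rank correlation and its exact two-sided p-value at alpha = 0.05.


Step 1: Enumerate the 36 unordered pairs (i,j) with i<j and classify each by sign(x_j-x_i) * sign(y_j-y_i).
  (1,2):dx=+11,dy=+2->C; (1,3):dx=+9,dy=-7->D; (1,4):dx=+5,dy=-4->D; (1,5):dx=+2,dy=-10->D
  (1,6):dx=+10,dy=-8->D; (1,7):dx=+4,dy=-14->D; (1,8):dx=+3,dy=-3->D; (1,9):dx=+8,dy=-12->D
  (2,3):dx=-2,dy=-9->C; (2,4):dx=-6,dy=-6->C; (2,5):dx=-9,dy=-12->C; (2,6):dx=-1,dy=-10->C
  (2,7):dx=-7,dy=-16->C; (2,8):dx=-8,dy=-5->C; (2,9):dx=-3,dy=-14->C; (3,4):dx=-4,dy=+3->D
  (3,5):dx=-7,dy=-3->C; (3,6):dx=+1,dy=-1->D; (3,7):dx=-5,dy=-7->C; (3,8):dx=-6,dy=+4->D
  (3,9):dx=-1,dy=-5->C; (4,5):dx=-3,dy=-6->C; (4,6):dx=+5,dy=-4->D; (4,7):dx=-1,dy=-10->C
  (4,8):dx=-2,dy=+1->D; (4,9):dx=+3,dy=-8->D; (5,6):dx=+8,dy=+2->C; (5,7):dx=+2,dy=-4->D
  (5,8):dx=+1,dy=+7->C; (5,9):dx=+6,dy=-2->D; (6,7):dx=-6,dy=-6->C; (6,8):dx=-7,dy=+5->D
  (6,9):dx=-2,dy=-4->C; (7,8):dx=-1,dy=+11->D; (7,9):dx=+4,dy=+2->C; (8,9):dx=+5,dy=-9->D
Step 2: C = 18, D = 18, total pairs = 36.
Step 3: tau = (C - D)/(n(n-1)/2) = (18 - 18)/36 = 0.000000.
Step 4: Exact two-sided p-value (enumerate n! = 362880 permutations of y under H0): p = 1.000000.
Step 5: alpha = 0.05. fail to reject H0.

tau_b = 0.0000 (C=18, D=18), p = 1.000000, fail to reject H0.


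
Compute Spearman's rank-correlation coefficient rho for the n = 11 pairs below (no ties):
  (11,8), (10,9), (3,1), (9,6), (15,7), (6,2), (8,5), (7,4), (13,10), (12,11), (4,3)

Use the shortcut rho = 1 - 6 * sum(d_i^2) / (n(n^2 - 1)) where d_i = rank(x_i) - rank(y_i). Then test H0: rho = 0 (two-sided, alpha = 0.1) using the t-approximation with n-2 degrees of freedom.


Step 1: Rank x and y separately (midranks; no ties here).
rank(x): 11->8, 10->7, 3->1, 9->6, 15->11, 6->3, 8->5, 7->4, 13->10, 12->9, 4->2
rank(y): 8->8, 9->9, 1->1, 6->6, 7->7, 2->2, 5->5, 4->4, 10->10, 11->11, 3->3
Step 2: d_i = R_x(i) - R_y(i); compute d_i^2.
  (8-8)^2=0, (7-9)^2=4, (1-1)^2=0, (6-6)^2=0, (11-7)^2=16, (3-2)^2=1, (5-5)^2=0, (4-4)^2=0, (10-10)^2=0, (9-11)^2=4, (2-3)^2=1
sum(d^2) = 26.
Step 3: rho = 1 - 6*26 / (11*(11^2 - 1)) = 1 - 156/1320 = 0.881818.
Step 4: Under H0, t = rho * sqrt((n-2)/(1-rho^2)) = 5.6097 ~ t(9).
Step 5: Two-sided p-value from the t-distribution with 9 df = 0.000330.
Step 6: alpha = 0.1. reject H0.

rho = 0.8818, p = 0.000330, reject H0 at alpha = 0.1.


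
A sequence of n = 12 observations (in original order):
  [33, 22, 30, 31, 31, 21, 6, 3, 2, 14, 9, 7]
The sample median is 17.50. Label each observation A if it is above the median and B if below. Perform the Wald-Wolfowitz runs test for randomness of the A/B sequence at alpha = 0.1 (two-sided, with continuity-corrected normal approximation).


Step 1: Compute median = 17.50; label A = above, B = below.
Labels in order: AAAAAABBBBBB  (n_A = 6, n_B = 6)
Step 2: Count runs R = 2.
Step 3: Under H0 (random ordering), E[R] = 2*n_A*n_B/(n_A+n_B) + 1 = 2*6*6/12 + 1 = 7.0000.
        Var[R] = 2*n_A*n_B*(2*n_A*n_B - n_A - n_B) / ((n_A+n_B)^2 * (n_A+n_B-1)) = 4320/1584 = 2.7273.
        SD[R] = 1.6514.
Step 4: Continuity-corrected z = (R + 0.5 - E[R]) / SD[R] = (2 + 0.5 - 7.0000) / 1.6514 = -2.7249.
Step 5: Two-sided p-value via normal approximation = 2*(1 - Phi(|z|)) = 0.006432.
Step 6: alpha = 0.1. reject H0.

R = 2, z = -2.7249, p = 0.006432, reject H0.


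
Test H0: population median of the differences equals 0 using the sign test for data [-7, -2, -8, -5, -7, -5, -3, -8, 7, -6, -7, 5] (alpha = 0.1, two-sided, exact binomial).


Step 1: Discard zero differences. Original n = 12; n_eff = number of nonzero differences = 12.
Nonzero differences (with sign): -7, -2, -8, -5, -7, -5, -3, -8, +7, -6, -7, +5
Step 2: Count signs: positive = 2, negative = 10.
Step 3: Under H0: P(positive) = 0.5, so the number of positives S ~ Bin(12, 0.5).
Step 4: Two-sided exact p-value = sum of Bin(12,0.5) probabilities at or below the observed probability = 0.038574.
Step 5: alpha = 0.1. reject H0.

n_eff = 12, pos = 2, neg = 10, p = 0.038574, reject H0.


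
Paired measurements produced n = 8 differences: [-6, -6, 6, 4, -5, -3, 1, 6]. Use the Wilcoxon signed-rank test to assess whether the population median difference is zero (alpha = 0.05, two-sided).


Step 1: Drop any zero differences (none here) and take |d_i|.
|d| = [6, 6, 6, 4, 5, 3, 1, 6]
Step 2: Midrank |d_i| (ties get averaged ranks).
ranks: |6|->6.5, |6|->6.5, |6|->6.5, |4|->3, |5|->4, |3|->2, |1|->1, |6|->6.5
Step 3: Attach original signs; sum ranks with positive sign and with negative sign.
W+ = 6.5 + 3 + 1 + 6.5 = 17
W- = 6.5 + 6.5 + 4 + 2 = 19
(Check: W+ + W- = 36 should equal n(n+1)/2 = 36.)
Step 4: Test statistic W = min(W+, W-) = 17.
Step 5: Ties in |d|, so use the tie-corrected normal approximation.
        E[W] = n(n+1)/4 = 8*9/4 = 18.
        Tie groups: |d|=6 (t=4); sum(t^3 - t) = 60.
        Var[W] = n(n+1)(2n+1)/24 - sum(t^3-t)/48 = 1224/24 - 60/48 = 49.75.
        z = (W - E[W]) / sqrt(Var[W]) = (17 - 18) / 7.0534 = -0.1418.
        Two-sided p = 2*Phi(z) = 0.887257.
Step 6: alpha = 0.05. fail to reject H0.

W+ = 17, W- = 19, W = min = 17, p = 0.887257, fail to reject H0.


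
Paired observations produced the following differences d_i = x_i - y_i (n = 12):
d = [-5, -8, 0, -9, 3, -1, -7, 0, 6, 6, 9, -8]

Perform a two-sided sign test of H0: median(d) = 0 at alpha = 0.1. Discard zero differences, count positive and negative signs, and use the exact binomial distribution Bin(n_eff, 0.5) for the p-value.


Step 1: Discard zero differences. Original n = 12; n_eff = number of nonzero differences = 10.
Nonzero differences (with sign): -5, -8, -9, +3, -1, -7, +6, +6, +9, -8
Step 2: Count signs: positive = 4, negative = 6.
Step 3: Under H0: P(positive) = 0.5, so the number of positives S ~ Bin(10, 0.5).
Step 4: Two-sided exact p-value = sum of Bin(10,0.5) probabilities at or below the observed probability = 0.753906.
Step 5: alpha = 0.1. fail to reject H0.

n_eff = 10, pos = 4, neg = 6, p = 0.753906, fail to reject H0.


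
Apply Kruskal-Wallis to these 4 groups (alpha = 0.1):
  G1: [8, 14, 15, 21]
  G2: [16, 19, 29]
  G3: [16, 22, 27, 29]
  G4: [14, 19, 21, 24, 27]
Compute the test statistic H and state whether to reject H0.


Step 1: Combine all N = 16 observations and assign midranks.
sorted (value, group, rank): (8,G1,1), (14,G1,2.5), (14,G4,2.5), (15,G1,4), (16,G2,5.5), (16,G3,5.5), (19,G2,7.5), (19,G4,7.5), (21,G1,9.5), (21,G4,9.5), (22,G3,11), (24,G4,12), (27,G3,13.5), (27,G4,13.5), (29,G2,15.5), (29,G3,15.5)
Step 2: Sum ranks within each group.
R_1 = 17 (n_1 = 4)
R_2 = 28.5 (n_2 = 3)
R_3 = 45.5 (n_3 = 4)
R_4 = 45 (n_4 = 5)
Step 3: H = 12/(N(N+1)) * sum(R_i^2/n_i) - 3(N+1)
     = 12/(16*17) * (17^2/4 + 28.5^2/3 + 45.5^2/4 + 45^2/5) - 3*17
     = 0.044118 * 1265.56 - 51
     = 4.833640.
Step 4: Ties present; correction factor C = 1 - 36/(16^3 - 16) = 0.991176. Corrected H = 4.833640 / 0.991176 = 4.876669.
Step 5: Under H0, H ~ chi^2(3); p-value = 0.181054.
Step 6: alpha = 0.1. fail to reject H0.

H = 4.8767, df = 3, p = 0.181054, fail to reject H0.


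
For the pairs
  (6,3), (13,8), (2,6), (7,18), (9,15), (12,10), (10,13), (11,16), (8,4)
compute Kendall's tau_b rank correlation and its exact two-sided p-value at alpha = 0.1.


Step 1: Enumerate the 36 unordered pairs (i,j) with i<j and classify each by sign(x_j-x_i) * sign(y_j-y_i).
  (1,2):dx=+7,dy=+5->C; (1,3):dx=-4,dy=+3->D; (1,4):dx=+1,dy=+15->C; (1,5):dx=+3,dy=+12->C
  (1,6):dx=+6,dy=+7->C; (1,7):dx=+4,dy=+10->C; (1,8):dx=+5,dy=+13->C; (1,9):dx=+2,dy=+1->C
  (2,3):dx=-11,dy=-2->C; (2,4):dx=-6,dy=+10->D; (2,5):dx=-4,dy=+7->D; (2,6):dx=-1,dy=+2->D
  (2,7):dx=-3,dy=+5->D; (2,8):dx=-2,dy=+8->D; (2,9):dx=-5,dy=-4->C; (3,4):dx=+5,dy=+12->C
  (3,5):dx=+7,dy=+9->C; (3,6):dx=+10,dy=+4->C; (3,7):dx=+8,dy=+7->C; (3,8):dx=+9,dy=+10->C
  (3,9):dx=+6,dy=-2->D; (4,5):dx=+2,dy=-3->D; (4,6):dx=+5,dy=-8->D; (4,7):dx=+3,dy=-5->D
  (4,8):dx=+4,dy=-2->D; (4,9):dx=+1,dy=-14->D; (5,6):dx=+3,dy=-5->D; (5,7):dx=+1,dy=-2->D
  (5,8):dx=+2,dy=+1->C; (5,9):dx=-1,dy=-11->C; (6,7):dx=-2,dy=+3->D; (6,8):dx=-1,dy=+6->D
  (6,9):dx=-4,dy=-6->C; (7,8):dx=+1,dy=+3->C; (7,9):dx=-2,dy=-9->C; (8,9):dx=-3,dy=-12->C
Step 2: C = 20, D = 16, total pairs = 36.
Step 3: tau = (C - D)/(n(n-1)/2) = (20 - 16)/36 = 0.111111.
Step 4: Exact two-sided p-value (enumerate n! = 362880 permutations of y under H0): p = 0.761414.
Step 5: alpha = 0.1. fail to reject H0.

tau_b = 0.1111 (C=20, D=16), p = 0.761414, fail to reject H0.


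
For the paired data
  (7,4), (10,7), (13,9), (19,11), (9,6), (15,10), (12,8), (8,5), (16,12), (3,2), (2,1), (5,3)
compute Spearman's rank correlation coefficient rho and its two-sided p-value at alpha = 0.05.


Step 1: Rank x and y separately (midranks; no ties here).
rank(x): 7->4, 10->7, 13->9, 19->12, 9->6, 15->10, 12->8, 8->5, 16->11, 3->2, 2->1, 5->3
rank(y): 4->4, 7->7, 9->9, 11->11, 6->6, 10->10, 8->8, 5->5, 12->12, 2->2, 1->1, 3->3
Step 2: d_i = R_x(i) - R_y(i); compute d_i^2.
  (4-4)^2=0, (7-7)^2=0, (9-9)^2=0, (12-11)^2=1, (6-6)^2=0, (10-10)^2=0, (8-8)^2=0, (5-5)^2=0, (11-12)^2=1, (2-2)^2=0, (1-1)^2=0, (3-3)^2=0
sum(d^2) = 2.
Step 3: rho = 1 - 6*2 / (12*(12^2 - 1)) = 1 - 12/1716 = 0.993007.
Step 4: Under H0, t = rho * sqrt((n-2)/(1-rho^2)) = 26.5990 ~ t(10).
Step 5: Two-sided p-value from the t-distribution with 10 df = 0.000000.
Step 6: alpha = 0.05. reject H0.

rho = 0.9930, p = 0.000000, reject H0 at alpha = 0.05.


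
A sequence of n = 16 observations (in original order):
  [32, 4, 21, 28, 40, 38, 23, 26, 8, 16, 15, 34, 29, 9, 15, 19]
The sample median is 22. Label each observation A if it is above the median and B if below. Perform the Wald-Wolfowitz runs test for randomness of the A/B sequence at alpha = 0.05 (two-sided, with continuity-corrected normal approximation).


Step 1: Compute median = 22; label A = above, B = below.
Labels in order: ABBAAAAABBBAABBB  (n_A = 8, n_B = 8)
Step 2: Count runs R = 6.
Step 3: Under H0 (random ordering), E[R] = 2*n_A*n_B/(n_A+n_B) + 1 = 2*8*8/16 + 1 = 9.0000.
        Var[R] = 2*n_A*n_B*(2*n_A*n_B - n_A - n_B) / ((n_A+n_B)^2 * (n_A+n_B-1)) = 14336/3840 = 3.7333.
        SD[R] = 1.9322.
Step 4: Continuity-corrected z = (R + 0.5 - E[R]) / SD[R] = (6 + 0.5 - 9.0000) / 1.9322 = -1.2939.
Step 5: Two-sided p-value via normal approximation = 2*(1 - Phi(|z|)) = 0.195709.
Step 6: alpha = 0.05. fail to reject H0.

R = 6, z = -1.2939, p = 0.195709, fail to reject H0.


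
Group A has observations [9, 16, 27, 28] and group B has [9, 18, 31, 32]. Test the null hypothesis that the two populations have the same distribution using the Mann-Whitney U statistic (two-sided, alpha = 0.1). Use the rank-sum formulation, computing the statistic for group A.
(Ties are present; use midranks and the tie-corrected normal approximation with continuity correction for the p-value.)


Step 1: Combine and sort all 8 observations; assign midranks.
sorted (value, group): (9,X), (9,Y), (16,X), (18,Y), (27,X), (28,X), (31,Y), (32,Y)
ranks: 9->1.5, 9->1.5, 16->3, 18->4, 27->5, 28->6, 31->7, 32->8
Step 2: Rank sum for X: R1 = 1.5 + 3 + 5 + 6 = 15.5.
Step 3: U_X = R1 - n1(n1+1)/2 = 15.5 - 4*5/2 = 15.5 - 10 = 5.5.
       U_Y = n1*n2 - U_X = 16 - 5.5 = 10.5.
Step 4: Ties are present, so use the tie-corrected normal approximation (with continuity correction) for the p-value.
Step 5: p-value = 0.561363; compare to alpha = 0.1. fail to reject H0.

U_X = 5.5, p = 0.561363, fail to reject H0 at alpha = 0.1.


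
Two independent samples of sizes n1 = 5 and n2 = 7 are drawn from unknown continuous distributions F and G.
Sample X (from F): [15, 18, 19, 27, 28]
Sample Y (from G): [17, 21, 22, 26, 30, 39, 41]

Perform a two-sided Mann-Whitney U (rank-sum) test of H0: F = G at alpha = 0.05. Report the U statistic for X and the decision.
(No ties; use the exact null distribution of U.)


Step 1: Combine and sort all 12 observations; assign midranks.
sorted (value, group): (15,X), (17,Y), (18,X), (19,X), (21,Y), (22,Y), (26,Y), (27,X), (28,X), (30,Y), (39,Y), (41,Y)
ranks: 15->1, 17->2, 18->3, 19->4, 21->5, 22->6, 26->7, 27->8, 28->9, 30->10, 39->11, 41->12
Step 2: Rank sum for X: R1 = 1 + 3 + 4 + 8 + 9 = 25.
Step 3: U_X = R1 - n1(n1+1)/2 = 25 - 5*6/2 = 25 - 15 = 10.
       U_Y = n1*n2 - U_X = 35 - 10 = 25.
Step 4: No ties, so the exact null distribution of U (based on enumerating the C(12,5) = 792 equally likely rank assignments) gives the two-sided p-value.
Step 5: p-value = 0.267677; compare to alpha = 0.05. fail to reject H0.

U_X = 10, p = 0.267677, fail to reject H0 at alpha = 0.05.


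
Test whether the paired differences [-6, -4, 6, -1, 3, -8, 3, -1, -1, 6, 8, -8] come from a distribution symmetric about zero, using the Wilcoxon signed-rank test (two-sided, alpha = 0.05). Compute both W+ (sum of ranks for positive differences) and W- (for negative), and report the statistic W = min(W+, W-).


Step 1: Drop any zero differences (none here) and take |d_i|.
|d| = [6, 4, 6, 1, 3, 8, 3, 1, 1, 6, 8, 8]
Step 2: Midrank |d_i| (ties get averaged ranks).
ranks: |6|->8, |4|->6, |6|->8, |1|->2, |3|->4.5, |8|->11, |3|->4.5, |1|->2, |1|->2, |6|->8, |8|->11, |8|->11
Step 3: Attach original signs; sum ranks with positive sign and with negative sign.
W+ = 8 + 4.5 + 4.5 + 8 + 11 = 36
W- = 8 + 6 + 2 + 11 + 2 + 2 + 11 = 42
(Check: W+ + W- = 78 should equal n(n+1)/2 = 78.)
Step 4: Test statistic W = min(W+, W-) = 36.
Step 5: Ties in |d|, so use the tie-corrected normal approximation.
        E[W] = n(n+1)/4 = 12*13/4 = 39.
        Tie groups: |d|=1 (t=3), |d|=3 (t=2), |d|=6 (t=3), |d|=8 (t=3); sum(t^3 - t) = 78.
        Var[W] = n(n+1)(2n+1)/24 - sum(t^3-t)/48 = 3900/24 - 78/48 = 160.875.
        z = (W - E[W]) / sqrt(Var[W]) = (36 - 39) / 12.6837 = -0.2365.
        Two-sided p = 2*Phi(z) = 0.813025.
Step 6: alpha = 0.05. fail to reject H0.

W+ = 36, W- = 42, W = min = 36, p = 0.813025, fail to reject H0.


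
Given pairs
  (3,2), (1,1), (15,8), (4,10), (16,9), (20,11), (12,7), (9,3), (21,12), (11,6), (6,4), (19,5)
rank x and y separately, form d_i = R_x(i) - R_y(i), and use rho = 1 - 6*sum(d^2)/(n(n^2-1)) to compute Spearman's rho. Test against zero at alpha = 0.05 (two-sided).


Step 1: Rank x and y separately (midranks; no ties here).
rank(x): 3->2, 1->1, 15->8, 4->3, 16->9, 20->11, 12->7, 9->5, 21->12, 11->6, 6->4, 19->10
rank(y): 2->2, 1->1, 8->8, 10->10, 9->9, 11->11, 7->7, 3->3, 12->12, 6->6, 4->4, 5->5
Step 2: d_i = R_x(i) - R_y(i); compute d_i^2.
  (2-2)^2=0, (1-1)^2=0, (8-8)^2=0, (3-10)^2=49, (9-9)^2=0, (11-11)^2=0, (7-7)^2=0, (5-3)^2=4, (12-12)^2=0, (6-6)^2=0, (4-4)^2=0, (10-5)^2=25
sum(d^2) = 78.
Step 3: rho = 1 - 6*78 / (12*(12^2 - 1)) = 1 - 468/1716 = 0.727273.
Step 4: Under H0, t = rho * sqrt((n-2)/(1-rho^2)) = 3.3508 ~ t(10).
Step 5: Two-sided p-value from the t-distribution with 10 df = 0.007355.
Step 6: alpha = 0.05. reject H0.

rho = 0.7273, p = 0.007355, reject H0 at alpha = 0.05.


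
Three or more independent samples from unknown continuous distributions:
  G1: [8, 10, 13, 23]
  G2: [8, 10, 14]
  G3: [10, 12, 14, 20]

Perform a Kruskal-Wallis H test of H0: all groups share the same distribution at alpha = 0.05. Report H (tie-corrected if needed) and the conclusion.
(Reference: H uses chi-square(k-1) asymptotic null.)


Step 1: Combine all N = 11 observations and assign midranks.
sorted (value, group, rank): (8,G1,1.5), (8,G2,1.5), (10,G1,4), (10,G2,4), (10,G3,4), (12,G3,6), (13,G1,7), (14,G2,8.5), (14,G3,8.5), (20,G3,10), (23,G1,11)
Step 2: Sum ranks within each group.
R_1 = 23.5 (n_1 = 4)
R_2 = 14 (n_2 = 3)
R_3 = 28.5 (n_3 = 4)
Step 3: H = 12/(N(N+1)) * sum(R_i^2/n_i) - 3(N+1)
     = 12/(11*12) * (23.5^2/4 + 14^2/3 + 28.5^2/4) - 3*12
     = 0.090909 * 406.458 - 36
     = 0.950758.
Step 4: Ties present; correction factor C = 1 - 36/(11^3 - 11) = 0.972727. Corrected H = 0.950758 / 0.972727 = 0.977414.
Step 5: Under H0, H ~ chi^2(2); p-value = 0.613419.
Step 6: alpha = 0.05. fail to reject H0.

H = 0.9774, df = 2, p = 0.613419, fail to reject H0.


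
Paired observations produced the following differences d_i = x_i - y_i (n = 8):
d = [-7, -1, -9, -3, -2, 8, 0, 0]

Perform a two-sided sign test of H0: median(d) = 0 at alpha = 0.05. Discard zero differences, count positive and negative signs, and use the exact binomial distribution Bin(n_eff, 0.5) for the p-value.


Step 1: Discard zero differences. Original n = 8; n_eff = number of nonzero differences = 6.
Nonzero differences (with sign): -7, -1, -9, -3, -2, +8
Step 2: Count signs: positive = 1, negative = 5.
Step 3: Under H0: P(positive) = 0.5, so the number of positives S ~ Bin(6, 0.5).
Step 4: Two-sided exact p-value = sum of Bin(6,0.5) probabilities at or below the observed probability = 0.218750.
Step 5: alpha = 0.05. fail to reject H0.

n_eff = 6, pos = 1, neg = 5, p = 0.218750, fail to reject H0.


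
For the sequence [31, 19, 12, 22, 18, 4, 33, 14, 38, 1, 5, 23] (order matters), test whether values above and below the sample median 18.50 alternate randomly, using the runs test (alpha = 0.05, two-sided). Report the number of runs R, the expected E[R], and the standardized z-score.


Step 1: Compute median = 18.50; label A = above, B = below.
Labels in order: AABABBABABBA  (n_A = 6, n_B = 6)
Step 2: Count runs R = 9.
Step 3: Under H0 (random ordering), E[R] = 2*n_A*n_B/(n_A+n_B) + 1 = 2*6*6/12 + 1 = 7.0000.
        Var[R] = 2*n_A*n_B*(2*n_A*n_B - n_A - n_B) / ((n_A+n_B)^2 * (n_A+n_B-1)) = 4320/1584 = 2.7273.
        SD[R] = 1.6514.
Step 4: Continuity-corrected z = (R - 0.5 - E[R]) / SD[R] = (9 - 0.5 - 7.0000) / 1.6514 = 0.9083.
Step 5: Two-sided p-value via normal approximation = 2*(1 - Phi(|z|)) = 0.363722.
Step 6: alpha = 0.05. fail to reject H0.

R = 9, z = 0.9083, p = 0.363722, fail to reject H0.


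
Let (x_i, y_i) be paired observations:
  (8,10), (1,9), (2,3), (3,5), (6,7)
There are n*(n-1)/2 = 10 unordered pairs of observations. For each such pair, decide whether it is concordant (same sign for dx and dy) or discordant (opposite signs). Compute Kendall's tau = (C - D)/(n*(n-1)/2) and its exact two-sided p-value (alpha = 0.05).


Step 1: Enumerate the 10 unordered pairs (i,j) with i<j and classify each by sign(x_j-x_i) * sign(y_j-y_i).
  (1,2):dx=-7,dy=-1->C; (1,3):dx=-6,dy=-7->C; (1,4):dx=-5,dy=-5->C; (1,5):dx=-2,dy=-3->C
  (2,3):dx=+1,dy=-6->D; (2,4):dx=+2,dy=-4->D; (2,5):dx=+5,dy=-2->D; (3,4):dx=+1,dy=+2->C
  (3,5):dx=+4,dy=+4->C; (4,5):dx=+3,dy=+2->C
Step 2: C = 7, D = 3, total pairs = 10.
Step 3: tau = (C - D)/(n(n-1)/2) = (7 - 3)/10 = 0.400000.
Step 4: Exact two-sided p-value (enumerate n! = 120 permutations of y under H0): p = 0.483333.
Step 5: alpha = 0.05. fail to reject H0.

tau_b = 0.4000 (C=7, D=3), p = 0.483333, fail to reject H0.


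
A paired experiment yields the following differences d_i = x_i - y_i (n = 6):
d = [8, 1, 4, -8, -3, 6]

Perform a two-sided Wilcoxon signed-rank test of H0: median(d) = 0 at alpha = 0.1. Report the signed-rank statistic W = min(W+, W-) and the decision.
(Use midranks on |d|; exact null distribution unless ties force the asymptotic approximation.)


Step 1: Drop any zero differences (none here) and take |d_i|.
|d| = [8, 1, 4, 8, 3, 6]
Step 2: Midrank |d_i| (ties get averaged ranks).
ranks: |8|->5.5, |1|->1, |4|->3, |8|->5.5, |3|->2, |6|->4
Step 3: Attach original signs; sum ranks with positive sign and with negative sign.
W+ = 5.5 + 1 + 3 + 4 = 13.5
W- = 5.5 + 2 = 7.5
(Check: W+ + W- = 21 should equal n(n+1)/2 = 21.)
Step 4: Test statistic W = min(W+, W-) = 7.5.
Step 5: Ties in |d|, so use the tie-corrected normal approximation.
        E[W] = n(n+1)/4 = 6*7/4 = 10.5.
        Tie groups: |d|=8 (t=2); sum(t^3 - t) = 6.
        Var[W] = n(n+1)(2n+1)/24 - sum(t^3-t)/48 = 546/24 - 6/48 = 22.625.
        z = (W - E[W]) / sqrt(Var[W]) = (7.5 - 10.5) / 4.7566 = -0.6307.
        Two-sided p = 2*Phi(z) = 0.528233.
Step 6: alpha = 0.1. fail to reject H0.

W+ = 13.5, W- = 7.5, W = min = 7.5, p = 0.528233, fail to reject H0.


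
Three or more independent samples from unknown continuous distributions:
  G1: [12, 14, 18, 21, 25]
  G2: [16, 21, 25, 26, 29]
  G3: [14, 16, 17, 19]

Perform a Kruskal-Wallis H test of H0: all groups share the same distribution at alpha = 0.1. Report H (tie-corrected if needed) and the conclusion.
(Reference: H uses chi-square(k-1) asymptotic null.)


Step 1: Combine all N = 14 observations and assign midranks.
sorted (value, group, rank): (12,G1,1), (14,G1,2.5), (14,G3,2.5), (16,G2,4.5), (16,G3,4.5), (17,G3,6), (18,G1,7), (19,G3,8), (21,G1,9.5), (21,G2,9.5), (25,G1,11.5), (25,G2,11.5), (26,G2,13), (29,G2,14)
Step 2: Sum ranks within each group.
R_1 = 31.5 (n_1 = 5)
R_2 = 52.5 (n_2 = 5)
R_3 = 21 (n_3 = 4)
Step 3: H = 12/(N(N+1)) * sum(R_i^2/n_i) - 3(N+1)
     = 12/(14*15) * (31.5^2/5 + 52.5^2/5 + 21^2/4) - 3*15
     = 0.057143 * 859.95 - 45
     = 4.140000.
Step 4: Ties present; correction factor C = 1 - 24/(14^3 - 14) = 0.991209. Corrected H = 4.140000 / 0.991209 = 4.176718.
Step 5: Under H0, H ~ chi^2(2); p-value = 0.123890.
Step 6: alpha = 0.1. fail to reject H0.

H = 4.1767, df = 2, p = 0.123890, fail to reject H0.


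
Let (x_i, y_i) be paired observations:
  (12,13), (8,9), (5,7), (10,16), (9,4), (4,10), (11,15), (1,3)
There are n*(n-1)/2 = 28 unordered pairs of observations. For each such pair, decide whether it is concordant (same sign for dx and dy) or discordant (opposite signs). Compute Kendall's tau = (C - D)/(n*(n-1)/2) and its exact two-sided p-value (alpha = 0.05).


Step 1: Enumerate the 28 unordered pairs (i,j) with i<j and classify each by sign(x_j-x_i) * sign(y_j-y_i).
  (1,2):dx=-4,dy=-4->C; (1,3):dx=-7,dy=-6->C; (1,4):dx=-2,dy=+3->D; (1,5):dx=-3,dy=-9->C
  (1,6):dx=-8,dy=-3->C; (1,7):dx=-1,dy=+2->D; (1,8):dx=-11,dy=-10->C; (2,3):dx=-3,dy=-2->C
  (2,4):dx=+2,dy=+7->C; (2,5):dx=+1,dy=-5->D; (2,6):dx=-4,dy=+1->D; (2,7):dx=+3,dy=+6->C
  (2,8):dx=-7,dy=-6->C; (3,4):dx=+5,dy=+9->C; (3,5):dx=+4,dy=-3->D; (3,6):dx=-1,dy=+3->D
  (3,7):dx=+6,dy=+8->C; (3,8):dx=-4,dy=-4->C; (4,5):dx=-1,dy=-12->C; (4,6):dx=-6,dy=-6->C
  (4,7):dx=+1,dy=-1->D; (4,8):dx=-9,dy=-13->C; (5,6):dx=-5,dy=+6->D; (5,7):dx=+2,dy=+11->C
  (5,8):dx=-8,dy=-1->C; (6,7):dx=+7,dy=+5->C; (6,8):dx=-3,dy=-7->C; (7,8):dx=-10,dy=-12->C
Step 2: C = 20, D = 8, total pairs = 28.
Step 3: tau = (C - D)/(n(n-1)/2) = (20 - 8)/28 = 0.428571.
Step 4: Exact two-sided p-value (enumerate n! = 40320 permutations of y under H0): p = 0.178869.
Step 5: alpha = 0.05. fail to reject H0.

tau_b = 0.4286 (C=20, D=8), p = 0.178869, fail to reject H0.
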